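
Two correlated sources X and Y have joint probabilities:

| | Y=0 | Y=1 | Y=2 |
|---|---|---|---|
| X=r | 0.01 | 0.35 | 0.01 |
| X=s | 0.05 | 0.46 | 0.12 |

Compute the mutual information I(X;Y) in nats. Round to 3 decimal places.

Marginals: p(X) = (0.3700, 0.6300), p(Y) = (0.0600, 0.8100, 0.1300).
I(X;Y) = H(X) + H(Y) − H(X,Y).
H(X) = 0.6590, H(Y) = 0.6047, H(X,Y) = 1.2210.
I(X;Y) = 0.6590 + 0.6047 − 1.2210 = 0.043 nats.

0.043 nats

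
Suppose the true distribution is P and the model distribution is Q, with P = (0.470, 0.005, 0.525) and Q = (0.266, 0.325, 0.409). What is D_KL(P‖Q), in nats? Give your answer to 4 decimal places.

0.3778 nats

D(P‖Q) = Σ p·ln(p/q).
  0.470·ln(0.470/0.266) = 0.26754
  0.005·ln(0.005/0.325) = -0.02087
  0.525·ln(0.525/0.409) = 0.13108
D(P‖Q) = 0.3778 nats.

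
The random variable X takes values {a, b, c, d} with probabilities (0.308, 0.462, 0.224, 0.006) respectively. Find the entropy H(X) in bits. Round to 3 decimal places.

1.566 bits

H(X) = −Σ p·log₂ p.
  −(0.308)·log₂(0.308) = 0.5233
  −(0.462)·log₂(0.462) = 0.5147
  −(0.224)·log₂(0.224) = 0.4835
  −(0.006)·log₂(0.006) = 0.0443
Sum: 0.5233 + 0.5147 + 0.4835 + 0.0443 = 1.566 bits.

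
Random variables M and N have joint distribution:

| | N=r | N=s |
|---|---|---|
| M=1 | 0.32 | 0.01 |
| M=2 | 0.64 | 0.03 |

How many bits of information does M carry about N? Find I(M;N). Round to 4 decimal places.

Marginals: p(M) = (0.3300, 0.6700), p(N) = (0.9600, 0.0400).
I(M;N) = Σ p(x,y)·log₂[p(x,y)/(p(x)p(y))].
  (1,r): 0.32·log₂(1.0101) = 0.00464
  (1,s): 0.01·log₂(0.7576) = -0.00401
  (2,r): 0.64·log₂(0.9950) = -0.00461
  (2,s): 0.03·log₂(1.1194) = 0.00488
Sum = 0.0009 bits.

0.0009 bits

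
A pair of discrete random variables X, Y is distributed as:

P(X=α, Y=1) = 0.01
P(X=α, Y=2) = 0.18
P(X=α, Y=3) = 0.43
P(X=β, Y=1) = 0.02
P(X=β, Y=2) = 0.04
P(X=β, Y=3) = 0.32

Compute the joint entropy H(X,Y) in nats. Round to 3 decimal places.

1.289 nats

H(X,Y) = −Σ p(x,y)·ln p(x,y) over all 6 cells.
  cell (α,1): −0.01·ln0.01 = 0.0461
  cell (α,2): −0.18·ln0.18 = 0.3087
  cell (α,3): −0.43·ln0.43 = 0.3629
  cell (β,1): −0.02·ln0.02 = 0.0782
  cell (β,2): −0.04·ln0.04 = 0.1288
  cell (β,3): −0.32·ln0.32 = 0.3646
Sum = 1.289 nats.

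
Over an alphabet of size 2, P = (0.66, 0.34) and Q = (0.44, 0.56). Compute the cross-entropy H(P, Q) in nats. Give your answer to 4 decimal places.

0.7390 nats

H(P,Q) = −Σ p·ln q.
  −0.66·ln(0.44) = 0.54185
  −0.34·ln(0.56) = 0.19714
H(P,Q) = 0.7390 nats.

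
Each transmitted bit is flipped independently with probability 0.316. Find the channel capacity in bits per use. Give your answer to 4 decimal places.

Binary symmetric channel: C = 1 − h₂(ε) where h₂ is the binary entropy function.
h₂(0.316) = −0.316·log₂0.316 − 0.684·log₂0.684 = 0.9000.
C = 1 − 0.9000 = 0.1000 bits per channel use.

0.1000 bits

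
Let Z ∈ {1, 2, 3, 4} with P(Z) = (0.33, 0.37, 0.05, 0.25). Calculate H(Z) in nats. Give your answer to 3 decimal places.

1.230 nats

H(Z) = −Σ p·ln p.
  −(0.33)·ln(0.33) = 0.3659
  −(0.37)·ln(0.37) = 0.3679
  −(0.05)·ln(0.05) = 0.1498
  −(0.25)·ln(0.25) = 0.3466
Sum: 0.3659 + 0.3679 + 0.1498 + 0.3466 = 1.230 nats.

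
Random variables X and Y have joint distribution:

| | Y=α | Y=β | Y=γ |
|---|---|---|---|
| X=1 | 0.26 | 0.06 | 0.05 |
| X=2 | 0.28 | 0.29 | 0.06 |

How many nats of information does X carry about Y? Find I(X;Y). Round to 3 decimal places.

0.049 nats

Marginals: p(X) = (0.3700, 0.6300), p(Y) = (0.5400, 0.3500, 0.1100).
I(X;Y) = H(X) + H(Y) − H(X,Y).
H(X) = 0.6590, H(Y) = 0.9430, H(X,Y) = 1.5530.
I(X;Y) = 0.6590 + 0.9430 − 1.5530 = 0.049 nats.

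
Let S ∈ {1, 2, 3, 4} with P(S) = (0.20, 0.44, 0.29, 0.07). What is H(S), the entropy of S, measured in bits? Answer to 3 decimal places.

H(S) = −Σ p·log₂ p.
  −(0.20)·log₂(0.20) = 0.4644
  −(0.44)·log₂(0.44) = 0.5211
  −(0.29)·log₂(0.29) = 0.5179
  −(0.07)·log₂(0.07) = 0.2686
Sum: 0.4644 + 0.5211 + 0.5179 + 0.2686 = 1.772 bits.

1.772 bits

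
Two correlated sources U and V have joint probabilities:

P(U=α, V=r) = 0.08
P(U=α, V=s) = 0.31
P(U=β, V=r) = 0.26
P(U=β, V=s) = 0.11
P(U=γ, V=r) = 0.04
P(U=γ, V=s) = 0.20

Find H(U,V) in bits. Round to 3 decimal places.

H(U,V) = −Σ p(x,y)·log₂ p(x,y) over all 6 cells.
  cell (α,r): −0.08·log₂0.08 = 0.2915
  cell (α,s): −0.31·log₂0.31 = 0.5238
  cell (β,r): −0.26·log₂0.26 = 0.5053
  cell (β,s): −0.11·log₂0.11 = 0.3503
  cell (γ,r): −0.04·log₂0.04 = 0.1858
  cell (γ,s): −0.20·log₂0.20 = 0.4644
Sum = 2.321 bits.

2.321 bits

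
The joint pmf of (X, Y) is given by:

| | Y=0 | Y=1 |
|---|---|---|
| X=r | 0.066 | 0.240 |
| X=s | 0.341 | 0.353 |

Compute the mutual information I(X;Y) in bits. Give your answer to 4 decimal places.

Marginals: p(X) = (0.3060, 0.6940), p(Y) = (0.4070, 0.5930).
I(X;Y) = Σ p(x,y)·log₂[p(x,y)/(p(x)p(y))].
  (r,0): 0.066·log₂(0.5299) = -0.06046
  (r,1): 0.240·log₂(1.3226) = 0.09682
  (s,0): 0.341·log₂(1.2073) = 0.09266
  (s,1): 0.353·log₂(0.8577) = -0.07814
Sum = 0.0509 bits.

0.0509 bits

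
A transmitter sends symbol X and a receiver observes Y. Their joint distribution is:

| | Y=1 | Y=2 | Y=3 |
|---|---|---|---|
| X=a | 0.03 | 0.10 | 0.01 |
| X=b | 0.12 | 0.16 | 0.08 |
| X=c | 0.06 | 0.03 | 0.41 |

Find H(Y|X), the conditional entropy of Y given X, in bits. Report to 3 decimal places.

Chain rule: H(Y|X) = H(X,Y) − H(X).
Marginals: p(X) = (0.1400, 0.3600, 0.5000), p(Y) = (0.2100, 0.2900, 0.5000).
H(X,Y) = 2.5547 bits; H(X) = 1.4277 bits.
H(Y|X) = 2.5547 − 1.4277 = 1.127 bits.

1.127 bits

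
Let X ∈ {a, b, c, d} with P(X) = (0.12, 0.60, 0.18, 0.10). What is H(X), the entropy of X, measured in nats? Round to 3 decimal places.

H(X) = −Σ p·ln p.
  −(0.12)·ln(0.12) = 0.2544
  −(0.60)·ln(0.60) = 0.3065
  −(0.18)·ln(0.18) = 0.3087
  −(0.10)·ln(0.10) = 0.2303
Sum: 0.2544 + 0.3065 + 0.3087 + 0.2303 = 1.100 nats.

1.100 nats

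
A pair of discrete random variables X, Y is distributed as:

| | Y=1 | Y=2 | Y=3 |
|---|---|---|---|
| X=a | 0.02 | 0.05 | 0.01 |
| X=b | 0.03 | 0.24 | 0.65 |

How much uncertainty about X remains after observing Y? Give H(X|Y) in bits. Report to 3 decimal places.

Marginals: p(X) = (0.0800, 0.9200), p(Y) = (0.0500, 0.2900, 0.6600).
H(X|Y) = Σ p(Y) · H(X|Y=·).
  Y=1: p=0.0500, H(X|Y=1) = 0.9710
  Y=2: p=0.2900, H(X|Y=2) = 0.6632
  Y=3: p=0.6600, H(X|Y=3) = 0.1133
Weighted sum = 0.316 bits.

0.316 bits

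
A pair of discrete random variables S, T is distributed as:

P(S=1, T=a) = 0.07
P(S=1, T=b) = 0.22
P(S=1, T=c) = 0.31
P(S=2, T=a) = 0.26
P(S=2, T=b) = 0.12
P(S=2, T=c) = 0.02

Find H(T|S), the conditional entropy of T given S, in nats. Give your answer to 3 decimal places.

0.892 nats

Marginals: p(S) = (0.6000, 0.4000), p(T) = (0.3300, 0.3400, 0.3300).
H(T|S) = Σ p(S) · H(T|S=·).
  S=1: p=0.6000, H(T|S=1) = 0.9597
  S=2: p=0.4000, H(T|S=2) = 0.7910
Weighted sum = 0.892 nats.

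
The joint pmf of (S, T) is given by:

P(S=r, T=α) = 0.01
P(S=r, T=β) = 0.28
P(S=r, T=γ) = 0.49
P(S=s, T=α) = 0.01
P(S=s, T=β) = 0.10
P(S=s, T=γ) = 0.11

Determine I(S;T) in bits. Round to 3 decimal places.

Marginals: p(S) = (0.7800, 0.2200), p(T) = (0.0200, 0.3800, 0.6000).
I(S;T) = H(S) + H(T) − H(S,T).
H(S) = 0.7602, H(T) = 1.0855, H(S,T) = 1.8339.
I(S;T) = 0.7602 + 1.0855 − 1.8339 = 0.012 bits.

0.012 bits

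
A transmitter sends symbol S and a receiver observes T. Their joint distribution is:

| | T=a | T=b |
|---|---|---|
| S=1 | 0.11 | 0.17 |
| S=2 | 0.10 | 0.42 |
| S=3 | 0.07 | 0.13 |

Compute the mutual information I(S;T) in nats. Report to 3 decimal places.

Marginals: p(S) = (0.2800, 0.5200, 0.2000), p(T) = (0.2800, 0.7200).
I(S;T) = H(S) + H(T) − H(S,T).
H(S) = 1.0184, H(T) = 0.5930, H(S,T) = 1.5900.
I(S;T) = 1.0184 + 0.5930 − 1.5900 = 0.021 nats.

0.021 nats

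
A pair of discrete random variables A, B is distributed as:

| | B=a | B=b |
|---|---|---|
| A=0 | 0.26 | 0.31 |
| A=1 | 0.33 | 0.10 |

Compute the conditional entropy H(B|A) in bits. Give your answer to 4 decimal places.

0.9033 bits

Chain rule: H(B|A) = H(A,B) − H(A).
Marginals: p(A) = (0.5700, 0.4300), p(B) = (0.5900, 0.4100).
H(A,B) = 1.8891 bits; H(A) = 0.9858 bits.
H(B|A) = 1.8891 − 0.9858 = 0.9033 bits.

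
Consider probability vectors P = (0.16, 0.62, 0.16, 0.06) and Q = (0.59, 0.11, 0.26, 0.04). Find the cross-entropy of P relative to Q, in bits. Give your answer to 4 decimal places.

H(P,Q) = −Σ p·log₂ q.
  −0.16·log₂(0.59) = 0.12179
  −0.62·log₂(0.11) = 1.97434
  −0.16·log₂(0.26) = 0.31095
  −0.06·log₂(0.04) = 0.27863
H(P,Q) = 2.6857 bits.

2.6857 bits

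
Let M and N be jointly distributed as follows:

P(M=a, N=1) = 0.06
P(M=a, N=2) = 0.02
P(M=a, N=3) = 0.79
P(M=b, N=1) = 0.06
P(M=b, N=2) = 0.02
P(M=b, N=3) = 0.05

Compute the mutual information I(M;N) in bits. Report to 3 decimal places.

0.124 bits

Marginals: p(M) = (0.8700, 0.1300), p(N) = (0.1200, 0.0400, 0.8400).
I(M;N) = Σ p(x,y)·log₂[p(x,y)/(p(x)p(y))].
  (a,1): 0.06·log₂(0.5747) = -0.0479
  (a,2): 0.02·log₂(0.5747) = -0.0160
  (a,3): 0.79·log₂(1.0810) = 0.0888
  (b,1): 0.06·log₂(3.8462) = 0.1166
  (b,2): 0.02·log₂(3.8462) = 0.0389
  (b,3): 0.05·log₂(0.4579) = -0.0563
Sum = 0.124 bits.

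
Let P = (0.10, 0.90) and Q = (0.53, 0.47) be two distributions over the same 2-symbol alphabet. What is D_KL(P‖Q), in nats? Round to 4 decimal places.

0.4179 nats

D(P‖Q) = Σ p·ln(p/q).
  0.10·ln(0.10/0.53) = -0.16677
  0.90·ln(0.90/0.47) = 0.58470
D(P‖Q) = 0.4179 nats.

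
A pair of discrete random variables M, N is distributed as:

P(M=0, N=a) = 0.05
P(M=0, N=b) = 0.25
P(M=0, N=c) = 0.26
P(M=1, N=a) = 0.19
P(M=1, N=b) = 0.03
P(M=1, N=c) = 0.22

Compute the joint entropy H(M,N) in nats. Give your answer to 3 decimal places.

1.600 nats

H(M,N) = −Σ p(x,y)·ln p(x,y) over all 6 cells.
  cell (0,a): −0.05·ln0.05 = 0.1498
  cell (0,b): −0.25·ln0.25 = 0.3466
  cell (0,c): −0.26·ln0.26 = 0.3502
  cell (1,a): −0.19·ln0.19 = 0.3155
  cell (1,b): −0.03·ln0.03 = 0.1052
  cell (1,c): −0.22·ln0.22 = 0.3331
Sum = 1.600 nats.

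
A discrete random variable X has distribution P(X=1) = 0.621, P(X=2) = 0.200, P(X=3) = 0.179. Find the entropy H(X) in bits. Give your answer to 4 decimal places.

1.3355 bits

H(X) = −Σ p·log₂ p.
  −(0.621)·log₂(0.621) = 0.42683
  −(0.200)·log₂(0.200) = 0.46439
  −(0.179)·log₂(0.179) = 0.44427
Sum: 0.42683 + 0.46439 + 0.44427 = 1.3355 bits.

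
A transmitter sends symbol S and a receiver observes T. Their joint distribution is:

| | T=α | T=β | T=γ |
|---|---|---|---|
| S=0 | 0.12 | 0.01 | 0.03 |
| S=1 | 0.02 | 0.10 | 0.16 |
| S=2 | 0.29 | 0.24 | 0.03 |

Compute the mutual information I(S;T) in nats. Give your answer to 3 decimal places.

0.224 nats

Marginals: p(S) = (0.1600, 0.2800, 0.5600), p(T) = (0.4300, 0.3500, 0.2200).
I(S;T) = H(S) + H(T) − H(S,T).
H(S) = 0.9743, H(T) = 1.0635, H(S,T) = 1.8141.
I(S;T) = 0.9743 + 1.0635 − 1.8141 = 0.224 nats.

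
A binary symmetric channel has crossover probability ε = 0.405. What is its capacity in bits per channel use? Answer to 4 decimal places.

0.0262 bits

Binary symmetric channel: C = 1 − h₂(ε) where h₂ is the binary entropy function.
h₂(0.405) = −0.405·log₂0.405 − 0.595·log₂0.595 = 0.9738.
C = 1 − 0.9738 = 0.0262 bits per channel use.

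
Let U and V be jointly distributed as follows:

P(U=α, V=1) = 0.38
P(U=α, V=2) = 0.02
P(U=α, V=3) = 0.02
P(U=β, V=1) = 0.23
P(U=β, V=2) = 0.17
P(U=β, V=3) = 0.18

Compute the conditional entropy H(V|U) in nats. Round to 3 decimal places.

Chain rule: H(V|U) = H(U,V) − H(U).
Marginals: p(U) = (0.4200, 0.5800), p(V) = (0.6100, 0.1900, 0.2000).
H(U,V) = 1.4721 nats; H(U) = 0.6803 nats.
H(V|U) = 1.4721 − 0.6803 = 0.792 nats.

0.792 nats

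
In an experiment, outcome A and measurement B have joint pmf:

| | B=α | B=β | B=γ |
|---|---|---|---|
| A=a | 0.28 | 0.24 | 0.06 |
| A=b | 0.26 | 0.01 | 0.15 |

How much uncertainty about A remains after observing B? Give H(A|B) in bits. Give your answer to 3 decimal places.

0.781 bits

Chain rule: H(A|B) = H(A,B) − H(B).
Marginals: p(A) = (0.5800, 0.4200), p(B) = (0.5400, 0.2500, 0.2100).
H(A,B) = 2.2342 bits; H(B) = 1.4529 bits.
H(A|B) = 2.2342 − 1.4529 = 0.781 bits.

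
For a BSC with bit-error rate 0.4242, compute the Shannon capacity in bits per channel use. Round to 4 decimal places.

Binary symmetric channel: C = 1 − h₂(ε) where h₂ is the binary entropy function.
h₂(0.4242) = −0.4242·log₂0.4242 − 0.5758·log₂0.5758 = 0.9834.
C = 1 − 0.9834 = 0.0166 bits per channel use.

0.0166 bits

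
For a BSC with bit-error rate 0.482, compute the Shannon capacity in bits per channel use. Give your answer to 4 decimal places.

Binary symmetric channel: C = 1 − h₂(ε) where h₂ is the binary entropy function.
h₂(0.482) = −0.482·log₂0.482 − 0.518·log₂0.518 = 0.9991.
C = 1 − 0.9991 = 0.0009 bits per channel use.

0.0009 bits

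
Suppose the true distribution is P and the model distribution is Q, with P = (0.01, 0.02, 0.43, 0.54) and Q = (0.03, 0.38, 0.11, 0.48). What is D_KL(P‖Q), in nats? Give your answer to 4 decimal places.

D(P‖Q) = Σ p·ln(p/q).
  0.01·ln(0.01/0.03) = -0.01099
  0.02·ln(0.02/0.38) = -0.05889
  0.43·ln(0.43/0.11) = 0.58622
  0.54·ln(0.54/0.48) = 0.06360
D(P‖Q) = 0.5799 nats.

0.5799 nats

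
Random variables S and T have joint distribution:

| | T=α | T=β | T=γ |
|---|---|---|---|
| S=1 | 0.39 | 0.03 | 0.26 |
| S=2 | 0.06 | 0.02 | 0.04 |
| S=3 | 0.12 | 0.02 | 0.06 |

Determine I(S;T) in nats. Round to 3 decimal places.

Marginals: p(S) = (0.6800, 0.1200, 0.2000), p(T) = (0.5700, 0.0700, 0.3600).
I(S;T) = Σ p(x,y)·ln[p(x,y)/(p(x)p(y))].
  (1,α): 0.39·ln(1.0062) = 0.0024
  (1,β): 0.03·ln(0.6303) = -0.0138
  (1,γ): 0.26·ln(1.0621) = 0.0157
  (2,α): 0.06·ln(0.8772) = -0.0079
  (2,β): 0.02·ln(2.3810) = 0.0174
  (2,γ): 0.04·ln(0.9259) = -0.0031
  (3,α): 0.12·ln(1.0526) = 0.0062
  (3,β): 0.02·ln(1.4286) = 0.0071
  (3,γ): 0.06·ln(0.8333) = -0.0109
Sum = 0.013 nats.

0.013 nats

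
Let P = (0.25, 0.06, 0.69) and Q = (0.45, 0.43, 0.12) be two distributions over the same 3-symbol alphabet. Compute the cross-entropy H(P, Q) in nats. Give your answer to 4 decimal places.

H(P,Q) = −Σ p·ln q.
  −0.25·ln(0.45) = 0.19963
  −0.06·ln(0.43) = 0.05064
  −0.69·ln(0.12) = 1.46298
H(P,Q) = 1.7132 nats.

1.7132 nats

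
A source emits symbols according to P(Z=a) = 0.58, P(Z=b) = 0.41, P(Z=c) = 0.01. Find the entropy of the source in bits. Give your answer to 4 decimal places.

H(Z) = −Σ p·log₂ p.
  −(0.58)·log₂(0.58) = 0.45581
  −(0.41)·log₂(0.41) = 0.52738
  −(0.01)·log₂(0.01) = 0.06644
Sum: 0.45581 + 0.52738 + 0.06644 = 1.0496 bits.

1.0496 bits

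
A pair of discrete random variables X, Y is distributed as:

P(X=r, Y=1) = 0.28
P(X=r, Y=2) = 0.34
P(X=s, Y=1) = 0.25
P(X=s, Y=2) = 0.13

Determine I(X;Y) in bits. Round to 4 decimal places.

0.0294 bits

Marginals: p(X) = (0.6200, 0.3800), p(Y) = (0.5300, 0.4700).
I(X;Y) = H(X) + H(Y) − H(X,Y).
H(X) = 0.9580, H(Y) = 0.9974, H(X,Y) = 1.9260.
I(X;Y) = 0.9580 + 0.9974 − 1.9260 = 0.0294 bits.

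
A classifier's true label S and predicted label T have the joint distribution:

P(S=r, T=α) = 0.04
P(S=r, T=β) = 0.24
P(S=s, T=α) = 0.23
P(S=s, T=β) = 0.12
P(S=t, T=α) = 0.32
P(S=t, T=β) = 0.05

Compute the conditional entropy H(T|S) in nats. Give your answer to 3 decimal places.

0.486 nats

Chain rule: H(T|S) = H(S,T) − H(S).
Marginals: p(S) = (0.2800, 0.3500, 0.3700), p(T) = (0.5900, 0.4100).
H(S,T) = 1.5781 nats; H(S) = 1.0917 nats.
H(T|S) = 1.5781 − 1.0917 = 0.486 nats.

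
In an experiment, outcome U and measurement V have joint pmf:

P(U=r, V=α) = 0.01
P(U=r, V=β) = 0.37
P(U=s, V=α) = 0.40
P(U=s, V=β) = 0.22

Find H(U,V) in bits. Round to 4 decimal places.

H(U,V) = −Σ p(x,y)·log₂ p(x,y) over all 4 cells.
  cell (r,α): −0.01·log₂0.01 = 0.06644
  cell (r,β): −0.37·log₂0.37 = 0.53073
  cell (s,α): −0.40·log₂0.40 = 0.52877
  cell (s,β): −0.22·log₂0.22 = 0.48057
Sum = 1.6065 bits.

1.6065 bits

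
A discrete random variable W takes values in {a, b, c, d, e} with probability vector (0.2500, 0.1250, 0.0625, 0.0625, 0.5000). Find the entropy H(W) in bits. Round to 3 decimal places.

1.875 bits

H(W) = −Σ p·log₂ p.
  −(0.2500)·log₂(0.2500) = 0.5000
  −(0.1250)·log₂(0.1250) = 0.3750
  −(0.0625)·log₂(0.0625) = 0.2500
  −(0.0625)·log₂(0.0625) = 0.2500
  −(0.5000)·log₂(0.5000) = 0.5000
Sum: 0.5000 + 0.3750 + 0.2500 + 0.2500 + 0.5000 = 1.875 bits.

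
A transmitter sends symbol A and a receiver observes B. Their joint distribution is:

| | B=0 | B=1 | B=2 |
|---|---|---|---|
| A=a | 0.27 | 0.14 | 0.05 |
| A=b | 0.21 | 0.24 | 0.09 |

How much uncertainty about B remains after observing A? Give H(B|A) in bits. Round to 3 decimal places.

Marginals: p(A) = (0.4600, 0.5400), p(B) = (0.4800, 0.3800, 0.1400).
H(B|A) = Σ p(A) · H(B|A=·).
  A=a: p=0.4600, H(B|A=a) = 1.3215
  A=b: p=0.5400, H(B|A=b) = 1.4807
Weighted sum = 1.407 bits.

1.407 bits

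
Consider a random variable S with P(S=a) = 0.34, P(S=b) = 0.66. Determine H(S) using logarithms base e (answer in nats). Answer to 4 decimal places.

H(S) = −Σ p·ln p.
  −(0.34)·ln(0.34) = 0.36680
  −(0.66)·ln(0.66) = 0.27424
Sum: 0.36680 + 0.27424 = 0.6410 nats.

0.6410 nats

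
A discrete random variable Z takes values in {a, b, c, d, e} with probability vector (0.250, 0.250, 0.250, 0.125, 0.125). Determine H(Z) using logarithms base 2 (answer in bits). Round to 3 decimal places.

2.250 bits

H(Z) = −Σ p·log₂ p.
  −(0.250)·log₂(0.250) = 0.5000
  −(0.250)·log₂(0.250) = 0.5000
  −(0.250)·log₂(0.250) = 0.5000
  −(0.125)·log₂(0.125) = 0.3750
  −(0.125)·log₂(0.125) = 0.3750
Sum: 0.5000 + 0.5000 + 0.5000 + 0.3750 + 0.3750 = 2.250 bits.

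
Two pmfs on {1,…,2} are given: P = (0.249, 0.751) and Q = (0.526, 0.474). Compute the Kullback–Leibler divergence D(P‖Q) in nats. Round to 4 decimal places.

D(P‖Q) = Σ p·ln(p/q).
  0.249·ln(0.249/0.526) = -0.18621
  0.751·ln(0.751/0.474) = 0.34561
D(P‖Q) = 0.1594 nats.

0.1594 nats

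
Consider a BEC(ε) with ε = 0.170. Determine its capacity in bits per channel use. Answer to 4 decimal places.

Binary erasure channel: capacity C = 1 − ε.
C = 1 − 0.170 = 0.8300 bits per channel use.

0.8300 bits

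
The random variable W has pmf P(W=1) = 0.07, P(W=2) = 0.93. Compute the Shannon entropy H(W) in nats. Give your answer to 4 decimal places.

0.2536 nats

H(W) = −Σ p·ln p.
  −(0.07)·ln(0.07) = 0.18615
  −(0.93)·ln(0.93) = 0.06749
Sum: 0.18615 + 0.06749 = 0.2536 nats.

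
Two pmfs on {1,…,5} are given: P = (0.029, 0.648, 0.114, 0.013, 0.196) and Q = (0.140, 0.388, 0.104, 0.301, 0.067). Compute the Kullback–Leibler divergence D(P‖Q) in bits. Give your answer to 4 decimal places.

D(P‖Q) = Σ p·log₂(p/q).
  0.029·log₂(0.029/0.140) = -0.06587
  0.648·log₂(0.648/0.388) = 0.47948
  0.114·log₂(0.114/0.104) = 0.01510
  0.013·log₂(0.013/0.301) = -0.05893
  0.196·log₂(0.196/0.067) = 0.30353
D(P‖Q) = 0.6733 bits.

0.6733 bits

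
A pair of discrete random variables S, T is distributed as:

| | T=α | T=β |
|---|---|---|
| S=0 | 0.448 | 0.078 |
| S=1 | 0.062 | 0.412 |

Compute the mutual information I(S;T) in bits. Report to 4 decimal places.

0.4159 bits

Marginals: p(S) = (0.5260, 0.4740), p(T) = (0.5100, 0.4900).
I(S;T) = Σ p(x,y)·log₂[p(x,y)/(p(x)p(y))].
  (0,α): 0.448·log₂(1.6700) = 0.33146
  (0,β): 0.078·log₂(0.3026) = -0.13450
  (1,α): 0.062·log₂(0.2565) = -0.12171
  (1,β): 0.412·log₂(1.7739) = 0.34068
Sum = 0.4159 bits.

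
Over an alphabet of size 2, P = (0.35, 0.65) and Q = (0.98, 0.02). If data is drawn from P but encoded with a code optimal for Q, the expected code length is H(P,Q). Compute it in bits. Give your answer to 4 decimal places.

3.6787 bits

H(P,Q) = −Σ p·log₂ q.
  −0.35·log₂(0.98) = 0.01020
  −0.65·log₂(0.02) = 3.66851
H(P,Q) = 3.6787 bits.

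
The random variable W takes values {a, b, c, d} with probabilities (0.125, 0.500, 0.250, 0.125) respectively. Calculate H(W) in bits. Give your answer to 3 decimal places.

1.750 bits

H(W) = −Σ p·log₂ p.
  −(0.125)·log₂(0.125) = 0.3750
  −(0.500)·log₂(0.500) = 0.5000
  −(0.250)·log₂(0.250) = 0.5000
  −(0.125)·log₂(0.125) = 0.3750
Sum: 0.3750 + 0.5000 + 0.5000 + 0.3750 = 1.750 bits.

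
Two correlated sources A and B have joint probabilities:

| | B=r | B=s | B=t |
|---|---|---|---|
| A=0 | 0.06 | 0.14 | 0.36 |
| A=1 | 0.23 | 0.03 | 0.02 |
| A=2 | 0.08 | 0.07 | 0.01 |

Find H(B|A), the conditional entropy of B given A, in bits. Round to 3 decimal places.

1.144 bits

Chain rule: H(B|A) = H(A,B) − H(A).
Marginals: p(A) = (0.5600, 0.2800, 0.1600), p(B) = (0.3700, 0.2400, 0.3900).
H(A,B) = 2.5501 bits; H(A) = 1.4057 bits.
H(B|A) = 2.5501 − 1.4057 = 1.144 bits.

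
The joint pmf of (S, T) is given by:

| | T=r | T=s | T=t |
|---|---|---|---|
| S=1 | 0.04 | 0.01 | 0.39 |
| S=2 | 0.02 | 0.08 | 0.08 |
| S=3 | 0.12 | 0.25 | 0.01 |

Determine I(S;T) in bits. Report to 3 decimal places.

Marginals: p(S) = (0.4400, 0.1800, 0.3800), p(T) = (0.1800, 0.3400, 0.4800).
I(S;T) = H(S) + H(T) − H(S,T).
H(S) = 1.4969, H(T) = 1.4828, H(S,T) = 2.4114.
I(S;T) = 1.4969 + 1.4828 − 2.4114 = 0.568 bits.

0.568 bits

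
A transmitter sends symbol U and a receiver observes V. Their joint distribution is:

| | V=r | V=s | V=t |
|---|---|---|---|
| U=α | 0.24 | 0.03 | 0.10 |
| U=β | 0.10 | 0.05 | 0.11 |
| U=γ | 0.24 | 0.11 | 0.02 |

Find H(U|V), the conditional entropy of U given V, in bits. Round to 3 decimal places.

1.435 bits

Marginals: p(U) = (0.3700, 0.2600, 0.3700), p(V) = (0.5800, 0.1900, 0.2300).
H(U|V) = Σ p(V) · H(U|V=·).
  V=r: p=0.5800, H(U|V=r) = 1.4908
  V=s: p=0.1900, H(U|V=s) = 1.3838
  V=t: p=0.2300, H(U|V=t) = 1.3378
Weighted sum = 1.435 bits.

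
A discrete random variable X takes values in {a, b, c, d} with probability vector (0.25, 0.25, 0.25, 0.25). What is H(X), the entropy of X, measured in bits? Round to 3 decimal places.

H(X) = −Σ p·log₂ p.
  −(0.25)·log₂(0.25) = 0.5000
  −(0.25)·log₂(0.25) = 0.5000
  −(0.25)·log₂(0.25) = 0.5000
  −(0.25)·log₂(0.25) = 0.5000
Sum: 0.5000 + 0.5000 + 0.5000 + 0.5000 = 2.000 bits.

2.000 bits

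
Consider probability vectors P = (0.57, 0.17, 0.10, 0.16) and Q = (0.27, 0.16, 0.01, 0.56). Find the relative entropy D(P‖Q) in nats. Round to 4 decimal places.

D(P‖Q) = Σ p·ln(p/q).
  0.57·ln(0.57/0.27) = 0.42591
  0.17·ln(0.17/0.16) = 0.01031
  0.10·ln(0.10/0.01) = 0.23026
  0.16·ln(0.16/0.56) = -0.20044
D(P‖Q) = 0.4660 nats.

0.4660 nats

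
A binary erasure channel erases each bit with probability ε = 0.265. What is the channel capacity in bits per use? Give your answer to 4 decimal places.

Binary erasure channel: capacity C = 1 − ε.
C = 1 − 0.265 = 0.7350 bits per channel use.

0.7350 bits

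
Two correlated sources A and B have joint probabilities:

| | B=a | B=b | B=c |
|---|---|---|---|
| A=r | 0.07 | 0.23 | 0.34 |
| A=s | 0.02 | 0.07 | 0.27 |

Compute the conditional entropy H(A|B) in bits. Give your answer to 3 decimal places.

0.908 bits

Marginals: p(A) = (0.6400, 0.3600), p(B) = (0.0900, 0.3000, 0.6100).
H(A|B) = Σ p(B) · H(A|B=·).
  B=a: p=0.0900, H(A|B=a) = 0.7642
  B=b: p=0.3000, H(A|B=b) = 0.7838
  B=c: p=0.6100, H(A|B=c) = 0.9905
Weighted sum = 0.908 bits.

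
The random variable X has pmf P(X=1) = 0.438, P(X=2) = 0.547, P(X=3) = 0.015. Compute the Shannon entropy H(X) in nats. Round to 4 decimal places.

0.7546 nats

H(X) = −Σ p·ln p.
  −(0.438)·ln(0.438) = 0.36158
  −(0.547)·ln(0.547) = 0.33001
  −(0.015)·ln(0.015) = 0.06300
Sum: 0.36158 + 0.33001 + 0.06300 = 0.7546 nats.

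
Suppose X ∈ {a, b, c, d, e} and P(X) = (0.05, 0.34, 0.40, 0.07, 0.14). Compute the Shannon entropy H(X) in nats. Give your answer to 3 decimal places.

1.345 nats

H(X) = −Σ p·ln p.
  −(0.05)·ln(0.05) = 0.1498
  −(0.34)·ln(0.34) = 0.3668
  −(0.40)·ln(0.40) = 0.3665
  −(0.07)·ln(0.07) = 0.1861
  −(0.14)·ln(0.14) = 0.2753
Sum: 0.1498 + 0.3668 + 0.3665 + 0.1861 + 0.2753 = 1.345 nats.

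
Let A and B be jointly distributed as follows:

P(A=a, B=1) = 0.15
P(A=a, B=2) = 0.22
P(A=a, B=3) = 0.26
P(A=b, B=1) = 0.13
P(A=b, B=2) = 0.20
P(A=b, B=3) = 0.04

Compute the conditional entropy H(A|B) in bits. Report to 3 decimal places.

0.868 bits

Chain rule: H(A|B) = H(A,B) − H(B).
Marginals: p(A) = (0.6300, 0.3700), p(B) = (0.2800, 0.4200, 0.3000).
H(A,B) = 2.4292 bits; H(B) = 1.5610 bits.
H(A|B) = 2.4292 − 1.5610 = 0.868 bits.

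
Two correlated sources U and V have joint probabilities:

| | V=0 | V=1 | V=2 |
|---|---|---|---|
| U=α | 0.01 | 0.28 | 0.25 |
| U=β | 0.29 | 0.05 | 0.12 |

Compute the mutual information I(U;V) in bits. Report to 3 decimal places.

0.393 bits

Marginals: p(U) = (0.5400, 0.4600), p(V) = (0.3000, 0.3300, 0.3700).
I(U;V) = H(U) + H(V) − H(U,V).
H(U) = 0.9954, H(V) = 1.5796, H(U,V) = 2.1817.
I(U;V) = 0.9954 + 1.5796 − 2.1817 = 0.393 bits.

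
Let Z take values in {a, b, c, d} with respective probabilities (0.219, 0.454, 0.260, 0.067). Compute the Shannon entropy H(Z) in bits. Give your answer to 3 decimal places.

1.764 bits

H(Z) = −Σ p·log₂ p.
  −(0.219)·log₂(0.219) = 0.4798
  −(0.454)·log₂(0.454) = 0.5172
  −(0.260)·log₂(0.260) = 0.5053
  −(0.067)·log₂(0.067) = 0.2613
Sum: 0.4798 + 0.5172 + 0.5053 + 0.2613 = 1.764 bits.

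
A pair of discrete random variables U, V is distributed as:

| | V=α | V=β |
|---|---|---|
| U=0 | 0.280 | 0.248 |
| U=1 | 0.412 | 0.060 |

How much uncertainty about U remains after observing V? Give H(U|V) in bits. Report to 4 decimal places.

Chain rule: H(U|V) = H(U,V) − H(V).
Marginals: p(U) = (0.5280, 0.4720), p(V) = (0.6920, 0.3080).
H(U,V) = 1.7837 bits; H(V) = 0.8909 bits.
H(U|V) = 1.7837 − 0.8909 = 0.8928 bits.

0.8928 bits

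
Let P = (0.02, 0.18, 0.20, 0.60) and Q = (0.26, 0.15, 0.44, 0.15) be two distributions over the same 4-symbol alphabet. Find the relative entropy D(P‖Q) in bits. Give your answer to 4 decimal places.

D(P‖Q) = Σ p·log₂(p/q).
  0.02·log₂(0.02/0.26) = -0.07401
  0.18·log₂(0.18/0.15) = 0.04735
  0.20·log₂(0.20/0.44) = -0.22750
  0.60·log₂(0.60/0.15) = 1.20000
D(P‖Q) = 0.9458 bits.

0.9458 bits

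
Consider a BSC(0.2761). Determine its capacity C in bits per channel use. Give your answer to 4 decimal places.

Binary symmetric channel: C = 1 − h₂(ε) where h₂ is the binary entropy function.
h₂(0.2761) = −0.2761·log₂0.2761 − 0.7239·log₂0.7239 = 0.8501.
C = 1 − 0.8501 = 0.1499 bits per channel use.

0.1499 bits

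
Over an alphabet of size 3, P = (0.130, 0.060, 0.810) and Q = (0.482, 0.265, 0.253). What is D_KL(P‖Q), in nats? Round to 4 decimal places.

D(P‖Q) = Σ p·ln(p/q).
  0.130·ln(0.130/0.482) = -0.17035
  0.060·ln(0.060/0.265) = -0.08912
  0.810·ln(0.810/0.253) = 0.94255
D(P‖Q) = 0.6831 nats.

0.6831 nats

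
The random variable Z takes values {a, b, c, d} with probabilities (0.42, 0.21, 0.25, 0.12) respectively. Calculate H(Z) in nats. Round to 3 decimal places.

1.293 nats

H(Z) = −Σ p·ln p.
  −(0.42)·ln(0.42) = 0.3644
  −(0.21)·ln(0.21) = 0.3277
  −(0.25)·ln(0.25) = 0.3466
  −(0.12)·ln(0.12) = 0.2544
Sum: 0.3644 + 0.3277 + 0.3466 + 0.2544 = 1.293 nats.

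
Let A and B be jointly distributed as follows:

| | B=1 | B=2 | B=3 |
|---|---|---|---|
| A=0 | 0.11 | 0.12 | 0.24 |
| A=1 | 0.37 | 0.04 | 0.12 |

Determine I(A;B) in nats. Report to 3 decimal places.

0.114 nats

Marginals: p(A) = (0.4700, 0.5300), p(B) = (0.4800, 0.1600, 0.3600).
I(A;B) = H(A) + H(B) − H(A,B).
H(A) = 0.6913, H(B) = 1.0133, H(A,B) = 1.5908.
I(A;B) = 0.6913 + 1.0133 − 1.5908 = 0.114 nats.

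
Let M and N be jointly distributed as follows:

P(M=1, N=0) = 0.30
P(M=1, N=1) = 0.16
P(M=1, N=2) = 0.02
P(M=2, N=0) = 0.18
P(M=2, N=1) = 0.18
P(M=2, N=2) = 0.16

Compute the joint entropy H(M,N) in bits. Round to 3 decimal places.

H(M,N) = −Σ p(x,y)·log₂ p(x,y) over all 6 cells.
  cell (1,0): −0.30·log₂0.30 = 0.5211
  cell (1,1): −0.16·log₂0.16 = 0.4230
  cell (1,2): −0.02·log₂0.02 = 0.1129
  cell (2,0): −0.18·log₂0.18 = 0.4453
  cell (2,1): −0.18·log₂0.18 = 0.4453
  cell (2,2): −0.16·log₂0.16 = 0.4230
Sum = 2.371 bits.

2.371 bits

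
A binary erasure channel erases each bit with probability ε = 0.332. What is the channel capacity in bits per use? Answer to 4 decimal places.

0.6680 bits

Binary erasure channel: capacity C = 1 − ε.
C = 1 − 0.332 = 0.6680 bits per channel use.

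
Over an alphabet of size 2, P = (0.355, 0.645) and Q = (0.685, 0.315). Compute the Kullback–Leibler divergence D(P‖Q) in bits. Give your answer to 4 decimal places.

0.3303 bits

D(P‖Q) = Σ p·log₂(p/q).
  0.355·log₂(0.355/0.685) = -0.33664
  0.645·log₂(0.645/0.315) = 0.66690
D(P‖Q) = 0.3303 bits.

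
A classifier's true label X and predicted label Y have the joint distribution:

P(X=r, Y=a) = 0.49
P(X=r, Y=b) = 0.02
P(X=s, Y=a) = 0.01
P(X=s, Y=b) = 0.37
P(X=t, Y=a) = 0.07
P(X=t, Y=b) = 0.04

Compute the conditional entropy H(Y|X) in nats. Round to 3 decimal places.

Marginals: p(X) = (0.5100, 0.3800, 0.1100), p(Y) = (0.5700, 0.4300).
H(Y|X) = Σ p(X) · H(Y|X=·).
  X=r: p=0.5100, H(Y|X=r) = 0.1654
  X=s: p=0.3800, H(Y|X=s) = 0.1217
  X=t: p=0.1100, H(Y|X=t) = 0.6555
Weighted sum = 0.203 nats.

0.203 nats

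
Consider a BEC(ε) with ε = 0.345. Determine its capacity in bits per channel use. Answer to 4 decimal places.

Binary erasure channel: capacity C = 1 − ε.
C = 1 − 0.345 = 0.6550 bits per channel use.

0.6550 bits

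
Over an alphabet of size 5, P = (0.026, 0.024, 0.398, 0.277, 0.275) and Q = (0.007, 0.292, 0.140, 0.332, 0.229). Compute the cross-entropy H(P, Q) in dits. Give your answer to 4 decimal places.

H(P,Q) = −Σ p·log₁₀ q.
  −0.026·log₁₀(0.007) = 0.05603
  −0.024·log₁₀(0.292) = 0.01283
  −0.398·log₁₀(0.140) = 0.33984
  −0.277·log₁₀(0.332) = 0.13264
  −0.275·log₁₀(0.229) = 0.17605
H(P,Q) = 0.7174 dits.

0.7174 dits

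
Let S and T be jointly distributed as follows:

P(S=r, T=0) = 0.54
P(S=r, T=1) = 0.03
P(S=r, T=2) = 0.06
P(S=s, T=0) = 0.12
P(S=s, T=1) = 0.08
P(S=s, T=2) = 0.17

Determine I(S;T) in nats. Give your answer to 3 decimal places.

0.150 nats

Marginals: p(S) = (0.6300, 0.3700), p(T) = (0.6600, 0.1100, 0.2300).
I(S;T) = H(S) + H(T) − H(S,T).
H(S) = 0.6590, H(T) = 0.8551, H(S,T) = 1.3645.
I(S;T) = 0.6590 + 0.8551 − 1.3645 = 0.150 nats.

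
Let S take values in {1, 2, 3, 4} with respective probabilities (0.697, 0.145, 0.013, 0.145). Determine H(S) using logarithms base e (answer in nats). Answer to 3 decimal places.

H(S) = −Σ p·ln p.
  −(0.697)·ln(0.697) = 0.2516
  −(0.145)·ln(0.145) = 0.2800
  −(0.013)·ln(0.013) = 0.0565
  −(0.145)·ln(0.145) = 0.2800
Sum: 0.2516 + 0.2800 + 0.0565 + 0.2800 = 0.868 nats.

0.868 nats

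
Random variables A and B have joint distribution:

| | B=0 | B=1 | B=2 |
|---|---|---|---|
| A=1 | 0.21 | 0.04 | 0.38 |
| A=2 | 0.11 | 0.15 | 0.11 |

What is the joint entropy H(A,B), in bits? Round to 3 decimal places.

H(A,B) = −Σ p(x,y)·log₂ p(x,y) over all 6 cells.
  cell (1,0): −0.21·log₂0.21 = 0.4728
  cell (1,1): −0.04·log₂0.04 = 0.1858
  cell (1,2): −0.38·log₂0.38 = 0.5305
  cell (2,0): −0.11·log₂0.11 = 0.3503
  cell (2,1): −0.15·log₂0.15 = 0.4105
  cell (2,2): −0.11·log₂0.11 = 0.3503
Sum = 2.300 bits.

2.300 bits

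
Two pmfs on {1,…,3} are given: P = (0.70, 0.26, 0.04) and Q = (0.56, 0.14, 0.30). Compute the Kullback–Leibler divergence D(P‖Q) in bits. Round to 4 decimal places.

D(P‖Q) = Σ p·log₂(p/q).
  0.70·log₂(0.70/0.56) = 0.22535
  0.26·log₂(0.26/0.14) = 0.23220
  0.04·log₂(0.04/0.30) = -0.11628
D(P‖Q) = 0.3413 bits.

0.3413 bits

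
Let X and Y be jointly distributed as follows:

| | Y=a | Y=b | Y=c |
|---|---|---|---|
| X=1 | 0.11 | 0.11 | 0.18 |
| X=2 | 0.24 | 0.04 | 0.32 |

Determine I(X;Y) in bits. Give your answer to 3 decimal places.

Marginals: p(X) = (0.4000, 0.6000), p(Y) = (0.3500, 0.1500, 0.5000).
I(X;Y) = H(X) + H(Y) − H(X,Y).
H(X) = 0.9710, H(Y) = 1.4406, H(X,Y) = 2.3518.
I(X;Y) = 0.9710 + 1.4406 − 2.3518 = 0.060 bits.

0.060 bits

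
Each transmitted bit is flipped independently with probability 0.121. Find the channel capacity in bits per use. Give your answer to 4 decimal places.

Binary symmetric channel: C = 1 − h₂(ε) where h₂ is the binary entropy function.
h₂(0.121) = −0.121·log₂0.121 − 0.879·log₂0.879 = 0.5322.
C = 1 − 0.5322 = 0.4678 bits per channel use.

0.4678 bits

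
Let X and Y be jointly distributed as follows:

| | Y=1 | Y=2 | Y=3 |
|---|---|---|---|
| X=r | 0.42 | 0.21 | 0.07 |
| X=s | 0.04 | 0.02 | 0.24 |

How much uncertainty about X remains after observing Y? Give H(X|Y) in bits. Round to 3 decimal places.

0.533 bits

Marginals: p(X) = (0.7000, 0.3000), p(Y) = (0.4600, 0.2300, 0.3100).
H(X|Y) = Σ p(Y) · H(X|Y=·).
  Y=1: p=0.4600, H(X|Y=1) = 0.4262
  Y=2: p=0.2300, H(X|Y=2) = 0.4262
  Y=3: p=0.3100, H(X|Y=3) = 0.7706
Weighted sum = 0.533 bits.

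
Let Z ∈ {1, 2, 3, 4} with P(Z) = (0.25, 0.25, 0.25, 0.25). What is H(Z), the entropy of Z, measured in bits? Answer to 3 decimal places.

H(Z) = −Σ p·log₂ p.
  −(0.25)·log₂(0.25) = 0.5000
  −(0.25)·log₂(0.25) = 0.5000
  −(0.25)·log₂(0.25) = 0.5000
  −(0.25)·log₂(0.25) = 0.5000
Sum: 0.5000 + 0.5000 + 0.5000 + 0.5000 = 2.000 bits.

2.000 bits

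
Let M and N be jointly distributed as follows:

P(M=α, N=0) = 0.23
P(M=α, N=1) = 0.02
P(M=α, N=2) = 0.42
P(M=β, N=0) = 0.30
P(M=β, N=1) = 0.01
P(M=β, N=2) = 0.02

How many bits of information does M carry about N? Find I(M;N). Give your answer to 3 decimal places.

Marginals: p(M) = (0.6700, 0.3300), p(N) = (0.5300, 0.0300, 0.4400).
I(M;N) = H(M) + H(N) − H(M,N).
H(M) = 0.9149, H(N) = 1.1584, H(M,N) = 1.8266.
I(M;N) = 0.9149 + 1.1584 − 1.8266 = 0.247 bits.

0.247 bits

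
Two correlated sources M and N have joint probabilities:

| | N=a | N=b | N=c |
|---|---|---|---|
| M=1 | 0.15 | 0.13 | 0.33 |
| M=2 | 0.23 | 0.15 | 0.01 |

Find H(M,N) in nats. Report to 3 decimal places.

H(M,N) = −Σ p(x,y)·ln p(x,y) over all 6 cells.
  cell (1,a): −0.15·ln0.15 = 0.2846
  cell (1,b): −0.13·ln0.13 = 0.2652
  cell (1,c): −0.33·ln0.33 = 0.3659
  cell (2,a): −0.23·ln0.23 = 0.3380
  cell (2,b): −0.15·ln0.15 = 0.2846
  cell (2,c): −0.01·ln0.01 = 0.0461
Sum = 1.584 nats.

1.584 nats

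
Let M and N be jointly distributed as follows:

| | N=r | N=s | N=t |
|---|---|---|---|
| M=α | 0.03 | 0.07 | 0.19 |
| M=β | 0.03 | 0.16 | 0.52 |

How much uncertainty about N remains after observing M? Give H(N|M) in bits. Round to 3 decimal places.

Chain rule: H(N|M) = H(M,N) − H(M).
Marginals: p(M) = (0.2900, 0.7100), p(N) = (0.0600, 0.2300, 0.7100).
H(M,N) = 1.9409 bits; H(M) = 0.8687 bits.
H(N|M) = 1.9409 − 0.8687 = 1.072 bits.

1.072 bits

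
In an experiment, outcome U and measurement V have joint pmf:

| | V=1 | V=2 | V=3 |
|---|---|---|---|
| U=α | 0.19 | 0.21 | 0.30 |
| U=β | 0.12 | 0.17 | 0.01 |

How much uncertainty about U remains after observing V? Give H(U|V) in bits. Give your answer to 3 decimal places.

0.739 bits

Marginals: p(U) = (0.7000, 0.3000), p(V) = (0.3100, 0.3800, 0.3100).
H(U|V) = Σ p(V) · H(U|V=·).
  V=1: p=0.3100, H(U|V=1) = 0.9629
  V=2: p=0.3800, H(U|V=2) = 0.9920
  V=3: p=0.3100, H(U|V=3) = 0.2056
Weighted sum = 0.739 bits.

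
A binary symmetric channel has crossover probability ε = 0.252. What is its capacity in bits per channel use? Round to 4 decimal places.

0.1856 bits

Binary symmetric channel: C = 1 − h₂(ε) where h₂ is the binary entropy function.
h₂(0.252) = −0.252·log₂0.252 − 0.748·log₂0.748 = 0.8144.
C = 1 − 0.8144 = 0.1856 bits per channel use.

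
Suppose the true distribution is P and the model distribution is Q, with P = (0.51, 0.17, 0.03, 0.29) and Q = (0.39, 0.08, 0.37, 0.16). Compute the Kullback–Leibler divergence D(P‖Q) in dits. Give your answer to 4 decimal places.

0.1572 dits

D(P‖Q) = Σ p·log₁₀(p/q).
  0.51·log₁₀(0.51/0.39) = 0.05942
  0.17·log₁₀(0.17/0.08) = 0.05565
  0.03·log₁₀(0.03/0.37) = -0.03273
  0.29·log₁₀(0.29/0.16) = 0.07490
D(P‖Q) = 0.1572 dits.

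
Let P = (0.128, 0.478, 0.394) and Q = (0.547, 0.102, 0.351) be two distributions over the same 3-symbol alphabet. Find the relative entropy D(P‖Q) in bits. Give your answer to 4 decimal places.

0.8627 bits

D(P‖Q) = Σ p·log₂(p/q).
  0.128·log₂(0.128/0.547) = -0.26821
  0.478·log₂(0.478/0.102) = 1.06520
  0.394·log₂(0.394/0.351) = 0.06569
D(P‖Q) = 0.8627 bits.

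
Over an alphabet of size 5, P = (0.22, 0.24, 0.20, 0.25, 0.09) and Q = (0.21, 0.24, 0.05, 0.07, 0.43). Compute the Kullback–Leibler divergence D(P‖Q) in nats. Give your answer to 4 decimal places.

D(P‖Q) = Σ p·ln(p/q).
  0.22·ln(0.22/0.21) = 0.01023
  0.24·ln(0.24/0.24) = 0.00000
  0.20·ln(0.20/0.05) = 0.27726
  0.25·ln(0.25/0.07) = 0.31824
  0.09·ln(0.09/0.43) = -0.14076
D(P‖Q) = 0.4650 nats.

0.4650 nats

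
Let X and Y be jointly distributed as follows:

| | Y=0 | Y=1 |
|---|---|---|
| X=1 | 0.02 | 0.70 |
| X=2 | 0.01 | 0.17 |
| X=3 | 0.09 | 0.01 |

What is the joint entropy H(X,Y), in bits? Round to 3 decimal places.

1.353 bits

H(X,Y) = −Σ p(x,y)·log₂ p(x,y) over all 6 cells.
  cell (1,0): −0.02·log₂0.02 = 0.1129
  cell (1,1): −0.70·log₂0.70 = 0.3602
  cell (2,0): −0.01·log₂0.01 = 0.0664
  cell (2,1): −0.17·log₂0.17 = 0.4346
  cell (3,0): −0.09·log₂0.09 = 0.3127
  cell (3,1): −0.01·log₂0.01 = 0.0664
Sum = 1.353 bits.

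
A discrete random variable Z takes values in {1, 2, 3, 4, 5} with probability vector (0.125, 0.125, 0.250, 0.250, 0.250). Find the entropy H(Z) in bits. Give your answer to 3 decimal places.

H(Z) = −Σ p·log₂ p.
  −(0.125)·log₂(0.125) = 0.3750
  −(0.125)·log₂(0.125) = 0.3750
  −(0.250)·log₂(0.250) = 0.5000
  −(0.250)·log₂(0.250) = 0.5000
  −(0.250)·log₂(0.250) = 0.5000
Sum: 0.3750 + 0.3750 + 0.5000 + 0.5000 + 0.5000 = 2.250 bits.

2.250 bits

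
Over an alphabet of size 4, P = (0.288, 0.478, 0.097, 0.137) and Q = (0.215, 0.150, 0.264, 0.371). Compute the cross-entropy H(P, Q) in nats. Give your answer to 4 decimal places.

H(P,Q) = −Σ p·ln q.
  −0.288·ln(0.215) = 0.44269
  −0.478·ln(0.150) = 0.90682
  −0.097·ln(0.264) = 0.12919
  −0.137·ln(0.371) = 0.13584
H(P,Q) = 1.6145 nats.

1.6145 nats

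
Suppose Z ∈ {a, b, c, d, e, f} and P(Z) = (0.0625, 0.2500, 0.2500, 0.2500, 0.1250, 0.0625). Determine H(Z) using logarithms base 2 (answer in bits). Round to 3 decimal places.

H(Z) = −Σ p·log₂ p.
  −(0.0625)·log₂(0.0625) = 0.2500
  −(0.2500)·log₂(0.2500) = 0.5000
  −(0.2500)·log₂(0.2500) = 0.5000
  −(0.2500)·log₂(0.2500) = 0.5000
  −(0.1250)·log₂(0.1250) = 0.3750
  −(0.0625)·log₂(0.0625) = 0.2500
Sum: 0.2500 + 0.5000 + 0.5000 + 0.5000 + 0.3750 + 0.2500 = 2.375 bits.

2.375 bits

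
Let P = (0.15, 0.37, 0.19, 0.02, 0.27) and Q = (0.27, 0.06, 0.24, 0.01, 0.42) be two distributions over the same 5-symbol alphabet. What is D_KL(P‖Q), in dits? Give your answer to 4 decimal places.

D(P‖Q) = Σ p·log₁₀(p/q).
  0.15·log₁₀(0.15/0.27) = -0.03829
  0.37·log₁₀(0.37/0.06) = 0.29232
  0.19·log₁₀(0.19/0.24) = -0.01928
  0.02·log₁₀(0.02/0.01) = 0.00602
  0.27·log₁₀(0.27/0.42) = -0.05181
D(P‖Q) = 0.1890 dits.

0.1890 dits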